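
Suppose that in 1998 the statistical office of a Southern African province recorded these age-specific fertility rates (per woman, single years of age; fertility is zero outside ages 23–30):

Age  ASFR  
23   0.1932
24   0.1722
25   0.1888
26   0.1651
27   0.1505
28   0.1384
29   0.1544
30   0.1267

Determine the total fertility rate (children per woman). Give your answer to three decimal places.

1.289

Sum of ASFRs = 0.1932 + 0.1722 + 0.1888 + 0.1651 + 0.1505 + 0.1384 + 0.1544 + 0.1267 = 1.2893
TFR = 1.2893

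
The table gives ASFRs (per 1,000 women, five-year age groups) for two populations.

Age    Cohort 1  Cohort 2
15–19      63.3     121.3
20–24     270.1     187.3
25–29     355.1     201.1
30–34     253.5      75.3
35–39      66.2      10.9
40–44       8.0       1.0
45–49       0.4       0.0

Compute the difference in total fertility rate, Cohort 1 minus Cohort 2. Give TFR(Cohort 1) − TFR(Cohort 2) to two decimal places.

2.10

Cohort 1:
  Sum of ASFRs = 63.3 + 270.1 + 355.1 + 253.5 + 66.2 + 8.0 + 0.4 = 1016.6
  TFR = 5 × 1016.6 / 1000 = 5.083
Cohort 2:
  Sum of ASFRs = 121.3 + 187.3 + 201.1 + 75.3 + 10.9 + 1.0 + 0.0 = 596.9
  TFR = 5 × 596.9 / 1000 = 2.9845
Difference = 5.083 − 2.9845 = 2.0985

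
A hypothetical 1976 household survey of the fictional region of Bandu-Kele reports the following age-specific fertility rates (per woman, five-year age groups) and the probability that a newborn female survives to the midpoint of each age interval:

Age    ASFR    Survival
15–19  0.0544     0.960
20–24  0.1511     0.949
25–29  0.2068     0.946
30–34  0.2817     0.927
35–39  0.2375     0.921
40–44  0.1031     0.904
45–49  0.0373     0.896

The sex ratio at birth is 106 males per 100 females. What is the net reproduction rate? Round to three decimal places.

2.422

Proportion female at birth = 100 / (100 + 106) = 0.48544.
Weighting each age-specific rate by interval width and survival:
  15–19: 5 × 0.0544 × 0.960 = 0.26112
  20–24: 5 × 0.1511 × 0.949 = 0.71697
  25–29: 5 × 0.2068 × 0.946 = 0.97816
  30–34: 5 × 0.2817 × 0.927 = 1.30568
  35–39: 5 × 0.2375 × 0.921 = 1.09369
  40–44: 5 × 0.1031 × 0.904 = 0.46601
  45–49: 5 × 0.0373 × 0.896 = 0.16710
Sum = 4.98873
NRR = 0.48544 × 4.98873 = 2.42173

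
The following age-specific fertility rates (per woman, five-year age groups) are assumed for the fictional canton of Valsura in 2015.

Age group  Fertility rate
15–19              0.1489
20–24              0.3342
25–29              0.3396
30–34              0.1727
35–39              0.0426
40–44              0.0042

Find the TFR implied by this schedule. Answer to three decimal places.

Sum of ASFRs = 0.1489 + 0.3342 + 0.3396 + 0.1727 + 0.0426 + 0.0042 = 1.0422
TFR = 5 × 1.0422 = 5.211

5.211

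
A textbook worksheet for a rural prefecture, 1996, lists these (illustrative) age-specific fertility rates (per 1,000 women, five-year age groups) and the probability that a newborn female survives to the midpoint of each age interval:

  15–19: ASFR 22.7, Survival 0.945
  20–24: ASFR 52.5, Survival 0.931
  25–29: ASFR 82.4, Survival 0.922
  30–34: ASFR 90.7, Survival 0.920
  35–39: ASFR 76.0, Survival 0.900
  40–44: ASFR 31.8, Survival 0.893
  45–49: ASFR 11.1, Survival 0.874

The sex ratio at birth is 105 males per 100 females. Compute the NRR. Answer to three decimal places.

Proportion female at birth = 100 / (100 + 105) = 0.48780.
Per-age-group product (5 × ASFR × survival probability):
  15–19: 5 × 22.7/1000 × 0.945 = 0.10726
  20–24: 5 × 52.5/1000 × 0.931 = 0.24439
  25–29: 5 × 82.4/1000 × 0.922 = 0.37986
  30–34: 5 × 90.7/1000 × 0.920 = 0.41722
  35–39: 5 × 76.0/1000 × 0.900 = 0.34200
  40–44: 5 × 31.8/1000 × 0.893 = 0.14199
  45–49: 5 × 11.1/1000 × 0.874 = 0.04851
Sum = 1.68123
NRR = 0.48780 × 1.68123 = 0.82010

0.820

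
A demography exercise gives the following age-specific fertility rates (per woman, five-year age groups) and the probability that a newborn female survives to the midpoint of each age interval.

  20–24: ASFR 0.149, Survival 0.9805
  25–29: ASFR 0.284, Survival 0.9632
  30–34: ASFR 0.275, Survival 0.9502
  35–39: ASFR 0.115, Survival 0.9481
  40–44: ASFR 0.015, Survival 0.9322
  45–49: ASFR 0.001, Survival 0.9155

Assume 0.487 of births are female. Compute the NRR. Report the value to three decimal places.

1.960

Proportion female at birth = 0.487.
Per-age-group product (5 × ASFR × survival probability):
  20–24: 5 × 0.149 × 0.9805 = 0.73047
  25–29: 5 × 0.284 × 0.9632 = 1.36774
  30–34: 5 × 0.275 × 0.9502 = 1.30653
  35–39: 5 × 0.115 × 0.9481 = 0.54516
  40–44: 5 × 0.015 × 0.9322 = 0.06992
  45–49: 5 × 0.001 × 0.9155 = 0.00458
Sum = 4.02440
NRR = 0.487 × 4.02440 = 1.95988
With NRR above 1 the population is above replacement fertility.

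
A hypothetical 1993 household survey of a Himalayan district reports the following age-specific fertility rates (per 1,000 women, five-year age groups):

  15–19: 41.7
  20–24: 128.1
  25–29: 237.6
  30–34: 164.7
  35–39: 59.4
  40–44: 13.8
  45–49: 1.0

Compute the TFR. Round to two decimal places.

Sum of ASFRs = 41.7 + 128.1 + 237.6 + 164.7 + 59.4 + 13.8 + 1.0 = 646.3
TFR = 5 × 646.3 / 1000 = 3.2315

3.23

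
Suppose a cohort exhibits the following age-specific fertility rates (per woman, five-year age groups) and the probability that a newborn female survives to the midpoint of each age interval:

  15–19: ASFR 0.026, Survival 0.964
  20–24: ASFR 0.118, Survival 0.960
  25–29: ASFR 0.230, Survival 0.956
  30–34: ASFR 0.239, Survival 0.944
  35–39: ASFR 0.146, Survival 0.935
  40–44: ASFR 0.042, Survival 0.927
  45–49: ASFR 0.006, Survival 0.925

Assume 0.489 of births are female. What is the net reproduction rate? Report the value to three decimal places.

1.870

Proportion female at birth = 0.489.
Each age group contributes 5 × ASFR × survival:
  15–19: 5 × 0.026 × 0.964 = 0.12532
  20–24: 5 × 0.118 × 0.960 = 0.56640
  25–29: 5 × 0.230 × 0.956 = 1.09940
  30–34: 5 × 0.239 × 0.944 = 1.12808
  35–39: 5 × 0.146 × 0.935 = 0.68255
  40–44: 5 × 0.042 × 0.927 = 0.19467
  45–49: 5 × 0.006 × 0.925 = 0.02775
Sum = 3.82417
NRR = 0.489 × 3.82417 = 1.87002
NRR > 1, so each generation more than replaces itself.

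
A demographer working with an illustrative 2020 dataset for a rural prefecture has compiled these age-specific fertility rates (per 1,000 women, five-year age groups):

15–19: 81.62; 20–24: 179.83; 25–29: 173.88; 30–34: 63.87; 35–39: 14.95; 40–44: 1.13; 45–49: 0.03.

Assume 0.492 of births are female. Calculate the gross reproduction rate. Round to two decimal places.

Proportion female at birth = 0.492.
Sum of ASFRs = 81.62 + 179.83 + 173.88 + 63.87 + 14.95 + 1.13 + 0.03 = 515.31
TFR = 5 × 515.31 / 1000 = 2.57655
GRR = 0.492 × 2.57655 = 1.26766

1.27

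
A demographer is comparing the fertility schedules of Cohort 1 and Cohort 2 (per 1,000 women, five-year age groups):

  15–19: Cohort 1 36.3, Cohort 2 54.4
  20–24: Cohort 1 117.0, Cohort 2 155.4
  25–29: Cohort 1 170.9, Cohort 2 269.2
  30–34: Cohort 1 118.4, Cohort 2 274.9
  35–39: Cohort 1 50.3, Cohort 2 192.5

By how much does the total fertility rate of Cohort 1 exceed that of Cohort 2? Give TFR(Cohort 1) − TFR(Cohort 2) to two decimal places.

Cohort 1:
  Sum of ASFRs = 36.3 + 117.0 + 170.9 + 118.4 + 50.3 = 492.9
  TFR = 5 × 492.9 / 1000 = 2.4645
Cohort 2:
  Sum of ASFRs = 54.4 + 155.4 + 269.2 + 274.9 + 192.5 = 946.4
  TFR = 5 × 946.4 / 1000 = 4.732
Difference = 2.4645 − 4.732 = -2.2675

-2.27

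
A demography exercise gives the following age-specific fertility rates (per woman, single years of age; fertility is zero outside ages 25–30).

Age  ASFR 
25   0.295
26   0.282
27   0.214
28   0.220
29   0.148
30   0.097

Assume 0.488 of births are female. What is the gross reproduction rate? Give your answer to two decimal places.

Proportion female at birth = 0.488.
Sum of ASFRs = 0.295 + 0.282 + 0.214 + 0.220 + 0.148 + 0.097 = 1.256
TFR = 1.256
GRR = 0.488 × 1.256 = 0.61293

0.61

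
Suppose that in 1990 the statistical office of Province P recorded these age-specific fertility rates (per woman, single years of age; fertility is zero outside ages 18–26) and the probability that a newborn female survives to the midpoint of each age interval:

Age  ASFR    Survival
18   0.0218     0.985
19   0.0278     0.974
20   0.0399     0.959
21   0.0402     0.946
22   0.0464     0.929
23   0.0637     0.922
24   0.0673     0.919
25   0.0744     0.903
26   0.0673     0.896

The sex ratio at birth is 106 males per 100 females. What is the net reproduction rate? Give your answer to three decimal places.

Proportion female at birth = 100 / (100 + 106) = 0.48544.
Each age group contributes 1 × ASFR × survival:
  18: 1 × 0.0218 × 0.985 = 0.02147
  19: 1 × 0.0278 × 0.974 = 0.02708
  20: 1 × 0.0399 × 0.959 = 0.03826
  21: 1 × 0.0402 × 0.946 = 0.03803
  22: 1 × 0.0464 × 0.929 = 0.04311
  23: 1 × 0.0637 × 0.922 = 0.05873
  24: 1 × 0.0673 × 0.919 = 0.06185
  25: 1 × 0.0744 × 0.903 = 0.06718
  26: 1 × 0.0673 × 0.896 = 0.06030
Sum = 0.41601
NRR = 0.48544 × 0.41601 = 0.20195
An NRR under 1 implies long-run decline under these rates.

0.202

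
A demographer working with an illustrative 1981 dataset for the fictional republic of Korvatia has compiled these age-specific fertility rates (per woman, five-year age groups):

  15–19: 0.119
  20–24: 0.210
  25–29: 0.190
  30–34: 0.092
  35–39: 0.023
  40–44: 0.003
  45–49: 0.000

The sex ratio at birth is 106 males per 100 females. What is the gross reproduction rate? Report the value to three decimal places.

Proportion female at birth = 100 / (100 + 106) = 0.48544.
Sum of ASFRs = 0.119 + 0.210 + 0.190 + 0.092 + 0.023 + 0.003 + 0.000 = 0.637
TFR = 5 × 0.637 = 3.185
GRR = 0.48544 × 3.185 = 1.54613

1.546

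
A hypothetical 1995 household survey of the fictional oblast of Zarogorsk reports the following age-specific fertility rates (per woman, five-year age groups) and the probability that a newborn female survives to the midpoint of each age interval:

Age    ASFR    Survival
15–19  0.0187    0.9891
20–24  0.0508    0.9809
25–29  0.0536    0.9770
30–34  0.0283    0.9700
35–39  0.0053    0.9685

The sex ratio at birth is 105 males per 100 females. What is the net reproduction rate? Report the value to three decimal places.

Proportion female at birth = 100 / (100 + 105) = 0.48780.
Each age group contributes 5 × ASFR × survival:
  15–19: 5 × 0.0187 × 0.9891 = 0.09248
  20–24: 5 × 0.0508 × 0.9809 = 0.24915
  25–29: 5 × 0.0536 × 0.9770 = 0.26184
  30–34: 5 × 0.0283 × 0.9700 = 0.13726
  35–39: 5 × 0.0053 × 0.9685 = 0.02567
Sum = 0.76640
NRR = 0.48780 × 0.76640 = 0.37385

0.374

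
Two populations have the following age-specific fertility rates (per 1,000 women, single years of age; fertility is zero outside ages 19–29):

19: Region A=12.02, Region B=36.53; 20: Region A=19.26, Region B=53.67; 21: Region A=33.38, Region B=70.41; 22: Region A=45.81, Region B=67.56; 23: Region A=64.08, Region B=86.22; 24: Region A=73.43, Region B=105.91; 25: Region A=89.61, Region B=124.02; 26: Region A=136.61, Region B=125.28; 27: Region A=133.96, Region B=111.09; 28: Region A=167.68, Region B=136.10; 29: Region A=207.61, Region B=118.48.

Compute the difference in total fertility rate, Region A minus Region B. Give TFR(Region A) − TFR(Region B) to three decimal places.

-0.052

Region A:
  Sum of ASFRs = 12.02 + 19.26 + 33.38 + 45.81 + 64.08 + 73.43 + 89.61 + 136.61 + 133.96 + 167.68 + 207.61 = 983.45
  TFR = 983.45 / 1000 = 0.98345
Region B:
  Sum of ASFRs = 36.53 + 53.67 + 70.41 + 67.56 + 86.22 + 105.91 + 124.02 + 125.28 + 111.09 + 136.10 + 118.48 = 1035.27
  TFR = 1035.27 / 1000 = 1.03527
Difference = 0.98345 − 1.03527 = -0.05182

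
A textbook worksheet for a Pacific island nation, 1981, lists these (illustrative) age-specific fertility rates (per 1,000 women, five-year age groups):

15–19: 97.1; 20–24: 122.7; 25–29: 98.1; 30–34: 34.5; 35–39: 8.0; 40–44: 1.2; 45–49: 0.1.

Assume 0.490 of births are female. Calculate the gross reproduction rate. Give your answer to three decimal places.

0.886

Proportion female at birth = 0.490.
Sum of ASFRs = 97.1 + 122.7 + 98.1 + 34.5 + 8.0 + 1.2 + 0.1 = 361.7
TFR = 5 × 361.7 / 1000 = 1.8085
GRR = 0.490 × 1.8085 = 0.88617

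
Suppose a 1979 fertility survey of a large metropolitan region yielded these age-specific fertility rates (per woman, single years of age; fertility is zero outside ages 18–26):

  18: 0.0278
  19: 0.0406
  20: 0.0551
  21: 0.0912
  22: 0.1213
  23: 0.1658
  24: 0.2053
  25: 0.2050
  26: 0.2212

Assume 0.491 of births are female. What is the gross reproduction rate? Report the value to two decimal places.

Proportion female at birth = 0.491.
Sum of ASFRs = 0.0278 + 0.0406 + 0.0551 + 0.0912 + 0.1213 + 0.1658 + 0.2053 + 0.2050 + 0.2212 = 1.1333
TFR = 1.1333
GRR = 0.491 × 1.1333 = 0.55645

0.56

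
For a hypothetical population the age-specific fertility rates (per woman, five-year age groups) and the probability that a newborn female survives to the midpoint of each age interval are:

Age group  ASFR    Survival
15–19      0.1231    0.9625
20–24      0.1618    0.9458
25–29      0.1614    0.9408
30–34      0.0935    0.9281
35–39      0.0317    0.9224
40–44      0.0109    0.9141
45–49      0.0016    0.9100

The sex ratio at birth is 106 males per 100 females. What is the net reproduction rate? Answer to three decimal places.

Proportion female at birth = 100 / (100 + 106) = 0.48544.
Survival-weighted fertility by age (5·fₓ·Sₓ):
  15–19: 5 × 0.1231 × 0.9625 = 0.59242
  20–24: 5 × 0.1618 × 0.9458 = 0.76515
  25–29: 5 × 0.1614 × 0.9408 = 0.75923
  30–34: 5 × 0.0935 × 0.9281 = 0.43389
  35–39: 5 × 0.0317 × 0.9224 = 0.14620
  40–44: 5 × 0.0109 × 0.9141 = 0.04982
  45–49: 5 × 0.0016 × 0.9100 = 0.00728
Sum = 2.75399
NRR = 0.48544 × 2.75399 = 1.33690

1.337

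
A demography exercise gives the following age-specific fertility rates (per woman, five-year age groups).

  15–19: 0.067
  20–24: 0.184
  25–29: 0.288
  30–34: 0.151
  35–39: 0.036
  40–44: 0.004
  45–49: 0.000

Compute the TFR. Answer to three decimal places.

Sum of ASFRs = 0.067 + 0.184 + 0.288 + 0.151 + 0.036 + 0.004 + 0.000 = 0.730
TFR = 5 × 0.730 = 3.65

3.650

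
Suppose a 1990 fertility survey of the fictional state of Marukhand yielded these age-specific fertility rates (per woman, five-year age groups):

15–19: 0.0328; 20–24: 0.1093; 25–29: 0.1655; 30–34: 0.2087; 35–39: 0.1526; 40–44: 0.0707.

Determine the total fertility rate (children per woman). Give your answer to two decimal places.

3.70

Sum of ASFRs = 0.0328 + 0.1093 + 0.1655 + 0.2087 + 0.1526 + 0.0707 = 0.7396
TFR = 5 × 0.7396 = 3.698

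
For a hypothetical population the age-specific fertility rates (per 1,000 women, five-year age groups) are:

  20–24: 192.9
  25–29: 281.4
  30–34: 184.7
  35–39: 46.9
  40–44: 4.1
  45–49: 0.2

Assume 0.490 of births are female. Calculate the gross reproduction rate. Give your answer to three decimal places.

1.740

Proportion female at birth = 0.490.
Sum of ASFRs = 192.9 + 281.4 + 184.7 + 46.9 + 4.1 + 0.2 = 710.2
TFR = 5 × 710.2 / 1000 = 3.551
GRR = 0.490 × 3.551 = 1.73999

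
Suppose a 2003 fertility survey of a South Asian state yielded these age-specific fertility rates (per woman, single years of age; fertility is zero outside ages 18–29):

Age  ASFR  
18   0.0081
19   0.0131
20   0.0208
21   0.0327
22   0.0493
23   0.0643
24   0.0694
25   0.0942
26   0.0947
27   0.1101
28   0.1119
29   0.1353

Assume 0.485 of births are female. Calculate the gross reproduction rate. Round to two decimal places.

Proportion female at birth = 0.485.
Sum of ASFRs = 0.0081 + 0.0131 + 0.0208 + 0.0327 + 0.0493 + 0.0643 + 0.0694 + 0.0942 + 0.0947 + 0.1101 + 0.1119 + 0.1353 = 0.8039
TFR = 0.8039
GRR = 0.485 × 0.8039 = 0.38989

0.39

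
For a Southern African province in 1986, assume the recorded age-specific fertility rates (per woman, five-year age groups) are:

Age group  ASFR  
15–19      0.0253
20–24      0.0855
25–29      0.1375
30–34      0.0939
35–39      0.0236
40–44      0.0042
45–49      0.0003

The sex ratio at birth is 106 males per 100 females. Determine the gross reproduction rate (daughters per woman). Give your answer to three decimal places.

Proportion female at birth = 100 / (100 + 106) = 0.48544.
Sum of ASFRs = 0.0253 + 0.0855 + 0.1375 + 0.0939 + 0.0236 + 0.0042 + 0.0003 = 0.3703
TFR = 5 × 0.3703 = 1.8515
GRR = 0.48544 × 1.8515 = 0.89879

0.899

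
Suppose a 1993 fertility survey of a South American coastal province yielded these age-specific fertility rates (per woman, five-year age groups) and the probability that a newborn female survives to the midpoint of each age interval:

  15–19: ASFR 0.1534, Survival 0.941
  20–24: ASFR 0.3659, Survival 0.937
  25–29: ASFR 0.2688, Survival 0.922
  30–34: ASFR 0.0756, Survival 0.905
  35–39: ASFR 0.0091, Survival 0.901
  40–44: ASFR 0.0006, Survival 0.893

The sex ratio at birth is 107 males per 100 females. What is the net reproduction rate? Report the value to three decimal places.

Proportion female at birth = 100 / (100 + 107) = 0.48309.
Survival-weighted fertility by age (5·fₓ·Sₓ):
  15–19: 5 × 0.1534 × 0.941 = 0.72175
  20–24: 5 × 0.3659 × 0.937 = 1.71424
  25–29: 5 × 0.2688 × 0.922 = 1.23917
  30–34: 5 × 0.0756 × 0.905 = 0.34209
  35–39: 5 × 0.0091 × 0.901 = 0.04100
  40–44: 5 × 0.0006 × 0.893 = 0.00268
Sum = 4.06093
NRR = 0.48309 × 4.06093 = 1.96179
With NRR above 1 the population is above replacement fertility.

1.962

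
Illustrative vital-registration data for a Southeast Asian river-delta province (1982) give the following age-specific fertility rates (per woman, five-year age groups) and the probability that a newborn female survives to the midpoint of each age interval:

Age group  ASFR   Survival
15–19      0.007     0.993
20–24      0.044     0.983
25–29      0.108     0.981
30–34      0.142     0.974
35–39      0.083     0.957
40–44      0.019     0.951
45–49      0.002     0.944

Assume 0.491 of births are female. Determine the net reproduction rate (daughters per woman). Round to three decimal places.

Proportion female at birth = 0.491.
Weighting each age-specific rate by interval width and survival:
  15–19: 5 × 0.007 × 0.993 = 0.03476
  20–24: 5 × 0.044 × 0.983 = 0.21626
  25–29: 5 × 0.108 × 0.981 = 0.52974
  30–34: 5 × 0.142 × 0.974 = 0.69154
  35–39: 5 × 0.083 × 0.957 = 0.39716
  40–44: 5 × 0.019 × 0.951 = 0.09035
  45–49: 5 × 0.002 × 0.944 = 0.00944
Sum = 1.96925
NRR = 0.491 × 1.96925 = 0.96690

0.967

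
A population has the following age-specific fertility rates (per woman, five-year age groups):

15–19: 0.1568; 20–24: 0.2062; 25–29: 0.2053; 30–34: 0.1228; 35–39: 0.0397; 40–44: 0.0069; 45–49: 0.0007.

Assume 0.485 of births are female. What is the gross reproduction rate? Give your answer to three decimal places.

1.791

Proportion female at birth = 0.485.
Sum of ASFRs = 0.1568 + 0.2062 + 0.2053 + 0.1228 + 0.0397 + 0.0069 + 0.0007 = 0.7384
TFR = 5 × 0.7384 = 3.692
GRR = 0.485 × 3.692 = 1.79062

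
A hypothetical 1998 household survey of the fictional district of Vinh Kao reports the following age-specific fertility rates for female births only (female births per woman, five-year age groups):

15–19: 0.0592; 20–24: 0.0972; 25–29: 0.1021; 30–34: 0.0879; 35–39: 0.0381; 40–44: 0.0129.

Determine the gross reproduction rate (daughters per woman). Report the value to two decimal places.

1.99

Sum of female ASFRs = 0.0592 + 0.0972 + 0.1021 + 0.0879 + 0.0381 + 0.0129 = 0.3974
GRR = 5 × 0.3974 = 1.987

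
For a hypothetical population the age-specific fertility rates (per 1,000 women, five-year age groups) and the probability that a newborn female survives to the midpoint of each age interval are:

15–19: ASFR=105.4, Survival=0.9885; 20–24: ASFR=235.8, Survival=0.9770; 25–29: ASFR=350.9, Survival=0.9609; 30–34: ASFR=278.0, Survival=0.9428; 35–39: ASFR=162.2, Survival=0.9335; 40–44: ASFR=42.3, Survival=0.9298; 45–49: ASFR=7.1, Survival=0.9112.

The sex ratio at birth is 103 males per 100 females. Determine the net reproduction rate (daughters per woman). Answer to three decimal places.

Proportion female at birth = 100 / (100 + 103) = 0.49261.
Each age group contributes 5 × ASFR × survival:
  15–19: 5 × 105.4/1000 × 0.9885 = 0.52094
  20–24: 5 × 235.8/1000 × 0.9770 = 1.15188
  25–29: 5 × 350.9/1000 × 0.9609 = 1.68590
  30–34: 5 × 278.0/1000 × 0.9428 = 1.31049
  35–39: 5 × 162.2/1000 × 0.9335 = 0.75707
  40–44: 5 × 42.3/1000 × 0.9298 = 0.19665
  45–49: 5 × 7.1/1000 × 0.9112 = 0.03235
Sum = 5.65528
NRR = 0.49261 × 5.65528 = 2.78585

2.786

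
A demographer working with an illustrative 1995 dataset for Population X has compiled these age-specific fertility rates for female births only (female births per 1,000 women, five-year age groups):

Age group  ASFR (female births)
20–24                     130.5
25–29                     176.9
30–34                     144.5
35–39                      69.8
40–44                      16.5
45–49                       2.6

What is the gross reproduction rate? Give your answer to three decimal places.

2.704

Sum of female ASFRs = 130.5 + 176.9 + 144.5 + 69.8 + 16.5 + 2.6 = 540.8
GRR = 5 × 540.8 / 1000 = 2.704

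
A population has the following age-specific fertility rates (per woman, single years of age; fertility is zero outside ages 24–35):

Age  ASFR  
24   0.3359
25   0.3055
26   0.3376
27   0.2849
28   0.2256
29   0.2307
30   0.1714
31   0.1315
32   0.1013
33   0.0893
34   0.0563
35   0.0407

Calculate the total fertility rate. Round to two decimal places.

Sum of ASFRs = 0.3359 + 0.3055 + 0.3376 + 0.2849 + 0.2256 + 0.2307 + 0.1714 + 0.1315 + 0.1013 + 0.0893 + 0.0563 + 0.0407 = 2.3107
TFR = 2.3107

2.31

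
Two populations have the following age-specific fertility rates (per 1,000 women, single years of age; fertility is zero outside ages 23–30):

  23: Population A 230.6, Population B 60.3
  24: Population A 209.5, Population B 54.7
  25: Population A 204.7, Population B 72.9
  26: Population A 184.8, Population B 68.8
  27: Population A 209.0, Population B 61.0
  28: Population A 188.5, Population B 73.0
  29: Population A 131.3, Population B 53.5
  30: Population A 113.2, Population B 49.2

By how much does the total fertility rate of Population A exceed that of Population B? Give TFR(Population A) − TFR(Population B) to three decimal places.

Population A:
  Sum of ASFRs = 230.6 + 209.5 + 204.7 + 184.8 + 209.0 + 188.5 + 131.3 + 113.2 = 1471.6
  TFR = 1471.6 / 1000 = 1.4716
Population B:
  Sum of ASFRs = 60.3 + 54.7 + 72.9 + 68.8 + 61.0 + 73.0 + 53.5 + 49.2 = 493.4
  TFR = 493.4 / 1000 = 0.4934
Difference = 1.4716 − 0.4934 = 0.9782

0.978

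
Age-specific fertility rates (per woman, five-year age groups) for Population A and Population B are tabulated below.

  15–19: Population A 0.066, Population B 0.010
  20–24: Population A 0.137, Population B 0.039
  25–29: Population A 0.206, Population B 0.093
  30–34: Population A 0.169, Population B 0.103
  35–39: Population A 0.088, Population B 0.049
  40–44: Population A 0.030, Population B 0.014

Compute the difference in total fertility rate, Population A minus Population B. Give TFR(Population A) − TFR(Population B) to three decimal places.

1.940

Population A:
  Sum of ASFRs = 0.066 + 0.137 + 0.206 + 0.169 + 0.088 + 0.030 = 0.696
  TFR = 5 × 0.696 = 3.48
Population B:
  Sum of ASFRs = 0.010 + 0.039 + 0.093 + 0.103 + 0.049 + 0.014 = 0.308
  TFR = 5 × 0.308 = 1.54
Difference = 3.48 − 1.54 = 1.94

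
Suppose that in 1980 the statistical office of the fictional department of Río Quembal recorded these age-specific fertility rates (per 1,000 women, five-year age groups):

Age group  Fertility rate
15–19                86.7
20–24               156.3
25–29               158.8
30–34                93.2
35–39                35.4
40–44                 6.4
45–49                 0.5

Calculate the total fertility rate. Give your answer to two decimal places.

Sum of ASFRs = 86.7 + 156.3 + 158.8 + 93.2 + 35.4 + 6.4 + 0.5 = 537.3
TFR = 5 × 537.3 / 1000 = 2.6865

2.69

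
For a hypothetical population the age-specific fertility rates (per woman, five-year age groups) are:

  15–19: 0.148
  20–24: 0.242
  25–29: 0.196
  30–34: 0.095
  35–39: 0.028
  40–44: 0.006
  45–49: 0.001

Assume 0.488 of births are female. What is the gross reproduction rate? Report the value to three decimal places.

1.747

Proportion female at birth = 0.488.
Sum of ASFRs = 0.148 + 0.242 + 0.196 + 0.095 + 0.028 + 0.006 + 0.001 = 0.716
TFR = 5 × 0.716 = 3.58
GRR = 0.488 × 3.58 = 1.74704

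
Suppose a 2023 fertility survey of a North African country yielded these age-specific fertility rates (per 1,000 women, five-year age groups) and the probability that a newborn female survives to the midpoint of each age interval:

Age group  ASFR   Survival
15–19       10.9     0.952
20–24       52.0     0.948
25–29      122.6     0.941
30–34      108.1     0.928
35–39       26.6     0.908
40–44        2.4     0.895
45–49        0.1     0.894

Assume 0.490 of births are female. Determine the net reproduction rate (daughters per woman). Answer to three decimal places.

0.739

Proportion female at birth = 0.490.
Weighting each age-specific rate by interval width and survival:
  15–19: 5 × 10.9/1000 × 0.952 = 0.05188
  20–24: 5 × 52.0/1000 × 0.948 = 0.24648
  25–29: 5 × 122.6/1000 × 0.941 = 0.57683
  30–34: 5 × 108.1/1000 × 0.928 = 0.50158
  35–39: 5 × 26.6/1000 × 0.908 = 0.12076
  40–44: 5 × 2.4/1000 × 0.895 = 0.01074
  45–49: 5 × 0.1/1000 × 0.894 = 0.00045
Sum = 1.50872
NRR = 0.490 × 1.50872 = 0.73927
NRR < 1, so the cohort does not fully replace itself.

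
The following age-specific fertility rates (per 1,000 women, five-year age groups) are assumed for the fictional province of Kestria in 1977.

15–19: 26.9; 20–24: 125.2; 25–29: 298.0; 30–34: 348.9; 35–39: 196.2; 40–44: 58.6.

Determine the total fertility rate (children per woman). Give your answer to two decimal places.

5.27

Sum of ASFRs = 26.9 + 125.2 + 298.0 + 348.9 + 196.2 + 58.6 = 1053.8
TFR = 5 × 1053.8 / 1000 = 5.269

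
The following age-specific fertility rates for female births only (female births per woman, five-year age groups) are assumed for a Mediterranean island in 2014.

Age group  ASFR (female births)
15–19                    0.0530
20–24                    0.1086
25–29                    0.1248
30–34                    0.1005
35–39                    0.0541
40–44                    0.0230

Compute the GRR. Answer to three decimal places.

2.320

Sum of female ASFRs = 0.0530 + 0.1086 + 0.1248 + 0.1005 + 0.0541 + 0.0230 = 0.4640
GRR = 5 × 0.4640 = 2.32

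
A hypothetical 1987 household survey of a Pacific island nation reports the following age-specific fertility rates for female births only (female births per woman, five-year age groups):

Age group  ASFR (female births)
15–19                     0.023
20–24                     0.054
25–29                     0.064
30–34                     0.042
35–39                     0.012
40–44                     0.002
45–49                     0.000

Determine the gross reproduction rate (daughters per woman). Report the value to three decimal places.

Sum of female ASFRs = 0.023 + 0.054 + 0.064 + 0.042 + 0.012 + 0.002 + 0.000 = 0.197
GRR = 5 × 0.197 = 0.985

0.985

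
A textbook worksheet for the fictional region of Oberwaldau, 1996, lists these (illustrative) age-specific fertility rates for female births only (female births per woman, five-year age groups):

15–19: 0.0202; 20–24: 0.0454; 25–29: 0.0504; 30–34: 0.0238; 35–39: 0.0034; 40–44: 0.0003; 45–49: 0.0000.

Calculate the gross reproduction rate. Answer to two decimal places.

Sum of female ASFRs = 0.0202 + 0.0454 + 0.0504 + 0.0238 + 0.0034 + 0.0003 + 0.0000 = 0.1435
GRR = 5 × 0.1435 = 0.7175

0.72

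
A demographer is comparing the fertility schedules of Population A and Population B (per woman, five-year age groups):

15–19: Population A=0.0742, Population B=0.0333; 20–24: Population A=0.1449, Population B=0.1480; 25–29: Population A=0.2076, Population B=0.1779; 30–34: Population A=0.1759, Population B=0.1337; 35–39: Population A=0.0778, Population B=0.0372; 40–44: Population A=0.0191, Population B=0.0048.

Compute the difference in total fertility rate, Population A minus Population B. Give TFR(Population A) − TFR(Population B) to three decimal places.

0.823

Population A:
  Sum of ASFRs = 0.0742 + 0.1449 + 0.2076 + 0.1759 + 0.0778 + 0.0191 = 0.6995
  TFR = 5 × 0.6995 = 3.4975
Population B:
  Sum of ASFRs = 0.0333 + 0.1480 + 0.1779 + 0.1337 + 0.0372 + 0.0048 = 0.5349
  TFR = 5 × 0.5349 = 2.6745
Difference = 3.4975 − 2.6745 = 0.823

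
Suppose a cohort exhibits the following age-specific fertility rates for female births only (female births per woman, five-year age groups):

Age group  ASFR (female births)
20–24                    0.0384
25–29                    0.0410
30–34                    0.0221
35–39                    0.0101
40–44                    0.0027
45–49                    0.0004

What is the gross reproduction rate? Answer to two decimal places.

Sum of female ASFRs = 0.0384 + 0.0410 + 0.0221 + 0.0101 + 0.0027 + 0.0004 = 0.1147
GRR = 5 × 0.1147 = 0.5735

0.57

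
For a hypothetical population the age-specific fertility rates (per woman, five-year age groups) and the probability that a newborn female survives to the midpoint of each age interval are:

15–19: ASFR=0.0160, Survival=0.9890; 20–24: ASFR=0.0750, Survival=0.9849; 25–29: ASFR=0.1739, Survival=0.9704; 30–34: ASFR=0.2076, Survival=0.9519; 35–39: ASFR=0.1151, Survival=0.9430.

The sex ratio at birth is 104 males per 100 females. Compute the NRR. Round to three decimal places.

Proportion female at birth = 100 / (100 + 104) = 0.49020.
Weighting each age-specific rate by interval width and survival:
  15–19: 5 × 0.0160 × 0.9890 = 0.07912
  20–24: 5 × 0.0750 × 0.9849 = 0.36934
  25–29: 5 × 0.1739 × 0.9704 = 0.84376
  30–34: 5 × 0.2076 × 0.9519 = 0.98807
  35–39: 5 × 0.1151 × 0.9430 = 0.54270
Sum = 2.82299
NRR = 0.49020 × 2.82299 = 1.38383
With NRR above 1 the population is above replacement fertility.

1.384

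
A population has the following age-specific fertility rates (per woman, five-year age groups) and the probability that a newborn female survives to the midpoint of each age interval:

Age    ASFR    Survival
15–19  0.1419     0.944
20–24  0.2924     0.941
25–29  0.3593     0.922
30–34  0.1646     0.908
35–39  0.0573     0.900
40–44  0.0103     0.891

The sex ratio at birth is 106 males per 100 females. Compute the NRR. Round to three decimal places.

2.307

Proportion female at birth = 100 / (100 + 106) = 0.48544.
Weighting each age-specific rate by interval width and survival:
  15–19: 5 × 0.1419 × 0.944 = 0.66977
  20–24: 5 × 0.2924 × 0.941 = 1.37574
  25–29: 5 × 0.3593 × 0.922 = 1.65637
  30–34: 5 × 0.1646 × 0.908 = 0.74728
  35–39: 5 × 0.0573 × 0.900 = 0.25785
  40–44: 5 × 0.0103 × 0.891 = 0.04589
Sum = 4.75290
NRR = 0.48544 × 4.75290 = 2.30725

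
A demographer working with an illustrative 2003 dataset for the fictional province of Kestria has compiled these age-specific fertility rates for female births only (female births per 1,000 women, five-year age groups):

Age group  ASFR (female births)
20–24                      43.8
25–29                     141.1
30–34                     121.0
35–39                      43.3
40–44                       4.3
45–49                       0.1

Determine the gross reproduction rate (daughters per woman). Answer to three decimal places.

1.768

Sum of female ASFRs = 43.8 + 141.1 + 121.0 + 43.3 + 4.3 + 0.1 = 353.6
GRR = 5 × 353.6 / 1000 = 1.768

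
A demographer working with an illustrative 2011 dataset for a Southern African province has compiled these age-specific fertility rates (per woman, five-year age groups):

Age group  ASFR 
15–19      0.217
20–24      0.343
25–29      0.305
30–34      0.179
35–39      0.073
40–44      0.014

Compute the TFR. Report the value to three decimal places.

5.655

Sum of ASFRs = 0.217 + 0.343 + 0.305 + 0.179 + 0.073 + 0.014 = 1.131
TFR = 5 × 1.131 = 5.655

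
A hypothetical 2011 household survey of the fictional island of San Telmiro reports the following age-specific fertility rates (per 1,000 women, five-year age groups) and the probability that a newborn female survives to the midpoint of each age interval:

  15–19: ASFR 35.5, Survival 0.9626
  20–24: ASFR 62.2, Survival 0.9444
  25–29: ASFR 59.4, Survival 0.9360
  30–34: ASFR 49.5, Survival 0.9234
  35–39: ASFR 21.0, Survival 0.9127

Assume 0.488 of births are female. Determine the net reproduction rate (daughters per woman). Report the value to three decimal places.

Proportion female at birth = 0.488.
Weighting each age-specific rate by interval width and survival:
  15–19: 5 × 35.5/1000 × 0.9626 = 0.17086
  20–24: 5 × 62.2/1000 × 0.9444 = 0.29371
  25–29: 5 × 59.4/1000 × 0.9360 = 0.27799
  30–34: 5 × 49.5/1000 × 0.9234 = 0.22854
  35–39: 5 × 21.0/1000 × 0.9127 = 0.09583
Sum = 1.06693
NRR = 0.488 × 1.06693 = 0.52066
With NRR below 1 the population is below replacement fertility.

0.521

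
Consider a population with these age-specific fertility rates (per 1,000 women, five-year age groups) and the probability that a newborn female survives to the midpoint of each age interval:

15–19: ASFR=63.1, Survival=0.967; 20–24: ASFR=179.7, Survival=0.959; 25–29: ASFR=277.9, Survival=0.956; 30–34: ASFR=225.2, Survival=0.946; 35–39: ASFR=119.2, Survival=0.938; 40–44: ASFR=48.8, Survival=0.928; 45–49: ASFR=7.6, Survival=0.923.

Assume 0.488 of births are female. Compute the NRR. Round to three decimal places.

Proportion female at birth = 0.488.
Weighting each age-specific rate by interval width and survival:
  15–19: 5 × 63.1/1000 × 0.967 = 0.30509
  20–24: 5 × 179.7/1000 × 0.959 = 0.86166
  25–29: 5 × 277.9/1000 × 0.956 = 1.32836
  30–34: 5 × 225.2/1000 × 0.946 = 1.06520
  35–39: 5 × 119.2/1000 × 0.938 = 0.55905
  40–44: 5 × 48.8/1000 × 0.928 = 0.22643
  45–49: 5 × 7.6/1000 × 0.923 = 0.03507
Sum = 4.38086
NRR = 0.488 × 4.38086 = 2.13786

2.138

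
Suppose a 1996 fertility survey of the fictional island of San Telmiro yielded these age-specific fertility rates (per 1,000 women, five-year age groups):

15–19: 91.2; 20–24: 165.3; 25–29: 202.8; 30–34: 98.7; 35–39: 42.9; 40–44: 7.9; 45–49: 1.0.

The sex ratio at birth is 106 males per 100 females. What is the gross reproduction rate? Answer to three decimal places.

1.480

Proportion female at birth = 100 / (100 + 106) = 0.48544.
Sum of ASFRs = 91.2 + 165.3 + 202.8 + 98.7 + 42.9 + 7.9 + 1.0 = 609.8
TFR = 5 × 609.8 / 1000 = 3.049
GRR = 0.48544 × 3.049 = 1.48011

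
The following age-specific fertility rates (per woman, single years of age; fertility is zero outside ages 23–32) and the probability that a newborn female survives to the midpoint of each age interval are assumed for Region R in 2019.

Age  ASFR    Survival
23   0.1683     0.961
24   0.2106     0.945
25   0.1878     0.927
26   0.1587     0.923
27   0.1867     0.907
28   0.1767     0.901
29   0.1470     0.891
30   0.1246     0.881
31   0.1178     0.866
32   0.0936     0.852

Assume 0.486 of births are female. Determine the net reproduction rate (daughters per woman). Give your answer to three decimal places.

0.696

Proportion female at birth = 0.486.
Survival-weighted fertility by age (1·fₓ·Sₓ):
  23: 1 × 0.1683 × 0.961 = 0.16174
  24: 1 × 0.2106 × 0.945 = 0.19902
  25: 1 × 0.1878 × 0.927 = 0.17409
  26: 1 × 0.1587 × 0.923 = 0.14648
  27: 1 × 0.1867 × 0.907 = 0.16934
  28: 1 × 0.1767 × 0.901 = 0.15921
  29: 1 × 0.1470 × 0.891 = 0.13098
  30: 1 × 0.1246 × 0.881 = 0.10977
  31: 1 × 0.1178 × 0.866 = 0.10201
  32: 1 × 0.0936 × 0.852 = 0.07975
Sum = 1.43239
NRR = 0.486 × 1.43239 = 0.69614
NRR < 1, so the cohort does not fully replace itself.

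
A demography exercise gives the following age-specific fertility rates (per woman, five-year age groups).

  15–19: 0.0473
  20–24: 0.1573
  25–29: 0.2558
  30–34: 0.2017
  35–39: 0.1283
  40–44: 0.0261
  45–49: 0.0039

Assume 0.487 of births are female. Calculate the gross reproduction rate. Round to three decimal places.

1.998

Proportion female at birth = 0.487.
Sum of ASFRs = 0.0473 + 0.1573 + 0.2558 + 0.2017 + 0.1283 + 0.0261 + 0.0039 = 0.8204
TFR = 5 × 0.8204 = 4.102
GRR = 0.487 × 4.102 = 1.99767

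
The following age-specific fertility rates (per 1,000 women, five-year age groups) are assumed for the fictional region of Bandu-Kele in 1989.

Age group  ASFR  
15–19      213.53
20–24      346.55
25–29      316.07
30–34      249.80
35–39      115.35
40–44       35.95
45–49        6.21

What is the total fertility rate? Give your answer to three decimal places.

Sum of ASFRs = 213.53 + 346.55 + 316.07 + 249.80 + 115.35 + 35.95 + 6.21 = 1283.46
TFR = 5 × 1283.46 / 1000 = 6.4173

6.417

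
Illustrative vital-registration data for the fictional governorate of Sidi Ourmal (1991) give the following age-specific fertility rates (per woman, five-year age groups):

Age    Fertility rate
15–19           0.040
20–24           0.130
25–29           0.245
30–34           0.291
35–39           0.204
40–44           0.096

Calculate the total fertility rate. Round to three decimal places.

Sum of ASFRs = 0.040 + 0.130 + 0.245 + 0.291 + 0.204 + 0.096 = 1.006
TFR = 5 × 1.006 = 5.03

5.030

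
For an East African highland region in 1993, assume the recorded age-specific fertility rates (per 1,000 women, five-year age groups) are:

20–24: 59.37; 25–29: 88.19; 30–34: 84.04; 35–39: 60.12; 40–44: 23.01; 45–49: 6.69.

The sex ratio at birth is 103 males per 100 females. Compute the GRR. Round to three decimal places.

0.792

Proportion female at birth = 100 / (100 + 103) = 0.49261.
Sum of ASFRs = 59.37 + 88.19 + 84.04 + 60.12 + 23.01 + 6.69 = 321.42
TFR = 5 × 321.42 / 1000 = 1.6071
GRR = 0.49261 × 1.6071 = 0.79167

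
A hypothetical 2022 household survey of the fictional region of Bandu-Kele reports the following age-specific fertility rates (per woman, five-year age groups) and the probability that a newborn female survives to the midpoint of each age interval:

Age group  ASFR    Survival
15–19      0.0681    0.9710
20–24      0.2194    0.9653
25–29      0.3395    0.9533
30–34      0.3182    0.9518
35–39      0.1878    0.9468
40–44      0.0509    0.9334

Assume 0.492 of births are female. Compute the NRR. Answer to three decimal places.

Proportion female at birth = 0.492.
Survival-weighted fertility by age (5·fₓ·Sₓ):
  15–19: 5 × 0.0681 × 0.9710 = 0.33063
  20–24: 5 × 0.2194 × 0.9653 = 1.05893
  25–29: 5 × 0.3395 × 0.9533 = 1.61823
  30–34: 5 × 0.3182 × 0.9518 = 1.51431
  35–39: 5 × 0.1878 × 0.9468 = 0.88905
  40–44: 5 × 0.0509 × 0.9334 = 0.23755
Sum = 5.64870
NRR = 0.492 × 5.64870 = 2.77916

2.779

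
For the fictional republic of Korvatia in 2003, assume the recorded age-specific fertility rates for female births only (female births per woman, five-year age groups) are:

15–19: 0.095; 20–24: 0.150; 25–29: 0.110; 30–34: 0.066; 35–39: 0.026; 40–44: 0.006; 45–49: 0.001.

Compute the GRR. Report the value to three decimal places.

2.270

Sum of female ASFRs = 0.095 + 0.150 + 0.110 + 0.066 + 0.026 + 0.006 + 0.001 = 0.454
GRR = 5 × 0.454 = 2.27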